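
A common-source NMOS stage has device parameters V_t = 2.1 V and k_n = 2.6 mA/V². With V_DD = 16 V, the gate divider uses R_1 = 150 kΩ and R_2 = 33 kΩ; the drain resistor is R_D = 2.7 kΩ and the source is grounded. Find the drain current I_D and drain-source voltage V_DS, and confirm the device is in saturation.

I_D ≈ 0.8 mA, V_DS ≈ 14 V

V_G = V_DD·R_2/(R_1+R_2) = 16×33/183 = 2.89 V. With the source grounded, V_GS = V_G = 2.89 V.
Assume saturation: I_D = (k_n/2)(V_GS − V_t)² = (2.6/2)×(2.89 − 2.1)² = 1.3×0.785² = 0.802 mA.
V_DS = V_DD − I_D·R_D = 16 − 0.802×2.7 = 13.8 V.
Saturation requires V_DS ≥ V_GS − V_t = 0.785 V; 13.8 ≥ 0.785 ✓.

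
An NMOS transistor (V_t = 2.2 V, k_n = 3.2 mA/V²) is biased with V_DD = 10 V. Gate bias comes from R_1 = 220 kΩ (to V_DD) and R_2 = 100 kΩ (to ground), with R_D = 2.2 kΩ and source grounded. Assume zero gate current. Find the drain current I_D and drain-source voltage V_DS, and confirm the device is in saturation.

I_D ≈ 1.4 mA, V_DS ≈ 7 V

V_G = V_DD·R_2/(R_1+R_2) = 10×100/320 = 3.12 V. With the source grounded, V_GS = V_G = 3.12 V.
Assume saturation: I_D = (k_n/2)(V_GS − V_t)² = (3.2/2)×(3.12 − 2.2)² = 1.6×0.925² = 1.37 mA.
V_DS = V_DD − I_D·R_D = 10 − 1.37×2.2 = 6.99 V.
Saturation requires V_DS ≥ V_GS − V_t = 0.925 V; 6.99 ≥ 0.925 ✓.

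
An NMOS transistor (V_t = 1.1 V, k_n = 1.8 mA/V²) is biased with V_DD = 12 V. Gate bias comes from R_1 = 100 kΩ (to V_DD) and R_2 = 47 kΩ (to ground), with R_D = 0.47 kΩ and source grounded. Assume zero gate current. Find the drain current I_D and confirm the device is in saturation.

V_G = V_DD·R_2/(R_1+R_2) = 12×47/147 = 3.84 V. With the source grounded, V_GS = V_G = 3.84 V.
Assume saturation: I_D = (k_n/2)(V_GS − V_t)² = (1.8/2)×(3.84 − 1.1)² = 0.9×2.74² = 6.74 mA.
V_DS = V_DD − I_D·R_D = 12 − 6.74×0.47 = 8.83 V.
Saturation requires V_DS ≥ V_GS − V_t = 2.74 V; 8.83 ≥ 2.74 ✓.

I_D ≈ 6.7 mA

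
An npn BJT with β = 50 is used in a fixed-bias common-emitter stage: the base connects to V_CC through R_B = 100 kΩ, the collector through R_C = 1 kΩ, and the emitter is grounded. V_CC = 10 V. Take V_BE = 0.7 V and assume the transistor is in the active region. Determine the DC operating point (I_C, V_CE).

I_C ≈ 4.7 mA, V_CE ≈ 5.3 V

Base loop: V_CC = I_B·R_B + V_BE, so I_B = (10 − 0.7)/100 kΩ = 0.093 mA.
In the active region I_C = β·I_B = 50 × 0.093 = 4.65 mA.
Collector loop: V_CE = V_CC − I_C·R_C = 10 − 4.65×1 = 5.35 V.
Since V_CE = 5.35 V > V_CE(sat) ≈ 0.2 V, the transistor is in the active region as assumed.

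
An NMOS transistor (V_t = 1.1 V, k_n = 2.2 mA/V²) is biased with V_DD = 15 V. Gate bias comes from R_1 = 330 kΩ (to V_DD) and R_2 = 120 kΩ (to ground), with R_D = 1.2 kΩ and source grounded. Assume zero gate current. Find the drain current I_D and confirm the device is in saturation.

I_D ≈ 9.3 mA

V_G = V_DD·R_2/(R_1+R_2) = 15×120/450 = 4 V. With the source grounded, V_GS = V_G = 4 V.
Assume saturation: I_D = (k_n/2)(V_GS − V_t)² = (2.2/2)×(4 − 1.1)² = 1.1×2.9² = 9.25 mA.
V_DS = V_DD − I_D·R_D = 15 − 9.25×1.2 = 3.9 V.
Saturation requires V_DS ≥ V_GS − V_t = 2.9 V; 3.9 ≥ 2.9 ✓.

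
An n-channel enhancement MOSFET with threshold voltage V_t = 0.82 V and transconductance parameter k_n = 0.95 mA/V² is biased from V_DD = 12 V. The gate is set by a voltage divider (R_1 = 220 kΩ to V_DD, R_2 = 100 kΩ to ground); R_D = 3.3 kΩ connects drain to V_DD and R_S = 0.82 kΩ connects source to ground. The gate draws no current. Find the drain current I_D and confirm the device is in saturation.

I_D ≈ 1.4 mA

V_G = V_DD·R_2/(R_1+R_2) = 12×100/320 = 3.75 V.
Assume saturation: I_D = (k_n/2)(V_GS − V_t)² with V_GS = V_G − I_D·R_S = 3.75 − 0.82·I_D.
Substituting gives 0.319·I_D² − 3.28·I_D + 4.08 = 0, with roots I_D = 1.45 or 8.83 mA.
The root I_D = 8.83 mA gives V_GS = -3.49 V ≤ V_t, so take I_D = 1.45 mA.
Then V_GS = 2.56 V and V_DS = V_DD − I_D(R_D+R_S) = 12 − 1.45×4.12 = 6.04 V.
Saturation requires V_DS ≥ V_GS − V_t = 1.74 V; 6.04 ≥ 1.74 ✓.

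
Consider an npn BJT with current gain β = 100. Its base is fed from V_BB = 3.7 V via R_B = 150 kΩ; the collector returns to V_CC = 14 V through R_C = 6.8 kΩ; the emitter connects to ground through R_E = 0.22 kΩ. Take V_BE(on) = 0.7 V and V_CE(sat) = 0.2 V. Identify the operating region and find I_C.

Assume active. Base-emitter loop: I_B = (V_BB − V_BE)/(R_B + (β+1)R_E) = (3.7 − 0.7)/(150 + 101×0.22) = 0.0174 mA.
I_C = β·I_B = 100×0.0174 = 1.74 mA.
V_CE = V_CC − I_C·R_C − I_E·R_E = 14 − 1.74×6.8 − 1.76×0.22 = 1.77 V > V_CE(sat), so the active-region assumption holds.

active; I_C ≈ 1.7 mA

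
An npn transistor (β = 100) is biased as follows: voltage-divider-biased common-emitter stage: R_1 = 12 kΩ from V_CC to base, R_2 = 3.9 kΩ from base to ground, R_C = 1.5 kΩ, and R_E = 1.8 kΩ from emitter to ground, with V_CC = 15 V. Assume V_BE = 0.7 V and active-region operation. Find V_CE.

Thevenize the base divider: V_Th = V_CC·R_2/(R_1+R_2) = 15×3.9/15.9 = 3.68 V, R_Th = R_1‖R_2 = 2.94 kΩ.
Base-emitter loop: V_Th = I_B·R_Th + V_BE + (β+1)I_B·R_E, so I_B = (3.68 − 0.7) / (2.94 + 101×1.8) = 0.0161 mA.
I_C = β·I_B = 100×0.0161 = 1.61 mA, and I_E = (β+1)I_B = 1.63 mA.
V_CE = V_CC − I_C·R_C − I_E·R_E = 15 − 1.61×1.5 − 1.63×1.8 = 9.65 V.
V_CE = 9.65 V > 0.2 V confirms active-region operation.

V_CE ≈ 9.6 V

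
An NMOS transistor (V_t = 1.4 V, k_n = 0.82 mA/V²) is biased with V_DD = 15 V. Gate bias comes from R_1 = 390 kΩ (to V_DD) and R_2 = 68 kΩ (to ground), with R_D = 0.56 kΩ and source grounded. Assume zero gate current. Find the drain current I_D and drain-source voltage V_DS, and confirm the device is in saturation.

I_D ≈ 0.28 mA, V_DS ≈ 15 V

V_G = V_DD·R_2/(R_1+R_2) = 15×68/458 = 2.23 V. With the source grounded, V_GS = V_G = 2.23 V.
Assume saturation: I_D = (k_n/2)(V_GS − V_t)² = (0.82/2)×(2.23 − 1.4)² = 0.41×0.827² = 0.28 mA.
V_DS = V_DD − I_D·R_D = 15 − 0.28×0.56 = 14.8 V.
Saturation requires V_DS ≥ V_GS − V_t = 0.827 V; 14.8 ≥ 0.827 ✓.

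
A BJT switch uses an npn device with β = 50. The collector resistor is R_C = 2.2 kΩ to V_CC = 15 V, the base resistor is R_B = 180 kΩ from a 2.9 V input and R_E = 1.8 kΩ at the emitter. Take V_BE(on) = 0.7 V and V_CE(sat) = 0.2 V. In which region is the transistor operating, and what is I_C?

active; I_C ≈ 0.4 mA

Assume active. Base-emitter loop: I_B = (V_BB − V_BE)/(R_B + (β+1)R_E) = (2.9 − 0.7)/(180 + 51×1.8) = 0.00809 mA.
I_C = β·I_B = 50×0.00809 = 0.405 mA.
V_CE = V_CC − I_C·R_C − I_E·R_E = 15 − 0.405×2.2 − 0.413×1.8 = 13.4 V > V_CE(sat), so the active-region assumption holds.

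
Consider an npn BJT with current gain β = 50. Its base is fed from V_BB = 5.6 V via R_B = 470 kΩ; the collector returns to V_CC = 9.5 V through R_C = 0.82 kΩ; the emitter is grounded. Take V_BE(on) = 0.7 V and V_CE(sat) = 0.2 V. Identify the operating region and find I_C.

Assume active. Base-emitter loop: I_B = (V_BB − V_BE)/R_B = (5.6 − 0.7)/470 = 0.0104 mA.
I_C = β·I_B = 50×0.0104 = 0.521 mA.
V_CE = V_CC − I_C·R_C = 9.5 − 0.521×0.82 = 9.07 V > V_CE(sat), so the active-region assumption holds.

active; I_C ≈ 0.52 mA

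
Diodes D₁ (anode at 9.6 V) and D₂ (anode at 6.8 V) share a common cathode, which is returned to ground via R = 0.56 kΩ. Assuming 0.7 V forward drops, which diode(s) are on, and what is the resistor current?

Only D₁ conducts; I_R ≈ 16 mA

Assume both conduct. Then node N would need to be at both 9.6−0.7 = 8.9 V and 6.8−0.7 = 6.1 V, which is impossible.
Assume only D₁ conducts: V_N = 9.6 − 0.7 = 8.9 V, so I_R = 8.9/0.56 = 15.9 mA.
Check D₂: its anode-to-cathode voltage is 6.8 − 8.9 = -2.1 V < 0.7 V, so it is off. The assumption is consistent.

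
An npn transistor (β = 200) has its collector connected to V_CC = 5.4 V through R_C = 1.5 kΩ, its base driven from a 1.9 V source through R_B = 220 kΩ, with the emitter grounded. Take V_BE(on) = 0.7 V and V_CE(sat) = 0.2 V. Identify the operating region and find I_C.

Assume active. Base-emitter loop: I_B = (V_BB − V_BE)/R_B = (1.9 − 0.7)/220 = 0.00545 mA.
I_C = β·I_B = 200×0.00545 = 1.09 mA.
V_CE = V_CC − I_C·R_C = 5.4 − 1.09×1.5 = 3.76 V > V_CE(sat), so the active-region assumption holds.

active; I_C ≈ 1.1 mA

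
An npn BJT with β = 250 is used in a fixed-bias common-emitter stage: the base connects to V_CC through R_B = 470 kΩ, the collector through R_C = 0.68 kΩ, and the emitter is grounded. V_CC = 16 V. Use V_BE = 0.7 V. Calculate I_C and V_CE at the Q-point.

Base loop: V_CC = I_B·R_B + V_BE, so I_B = (16 − 0.7)/470 kΩ = 0.0326 mA.
In the active region I_C = β·I_B = 250 × 0.0326 = 8.14 mA.
Collector loop: V_CE = V_CC − I_C·R_C = 16 − 8.14×0.68 = 10.5 V.
Since V_CE = 10.5 V > V_CE(sat) ≈ 0.2 V, the transistor is in the active region as assumed.

I_C ≈ 8.1 mA, V_CE ≈ 10 V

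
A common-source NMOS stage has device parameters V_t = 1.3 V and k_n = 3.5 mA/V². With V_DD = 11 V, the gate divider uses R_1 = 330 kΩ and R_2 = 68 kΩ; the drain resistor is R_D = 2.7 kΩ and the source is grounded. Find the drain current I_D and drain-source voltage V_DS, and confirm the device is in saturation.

V_G = V_DD·R_2/(R_1+R_2) = 11×68/398 = 1.88 V. With the source grounded, V_GS = V_G = 1.88 V.
Assume saturation: I_D = (k_n/2)(V_GS − V_t)² = (3.5/2)×(1.88 − 1.3)² = 1.75×0.579² = 0.587 mA.
V_DS = V_DD − I_D·R_D = 11 − 0.587×2.7 = 9.41 V.
Saturation requires V_DS ≥ V_GS − V_t = 0.579 V; 9.41 ≥ 0.579 ✓.

I_D ≈ 0.59 mA, V_DS ≈ 9.4 V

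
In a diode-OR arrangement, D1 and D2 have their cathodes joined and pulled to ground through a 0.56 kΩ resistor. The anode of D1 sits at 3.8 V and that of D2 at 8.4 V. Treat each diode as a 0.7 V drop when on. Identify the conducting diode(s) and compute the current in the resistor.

Only D2 conducts; I_R ≈ 14 mA

Assume both conduct. Then node N would need to be at both 3.8−0.7 = 3.1 V and 8.4−0.7 = 7.7 V, which is impossible.
Assume only D2 conducts: V_N = 8.4 − 0.7 = 7.7 V, so I_R = 7.7/0.56 = 13.7 mA.
Check D1: its anode-to-cathode voltage is 3.8 − 7.7 = -3.9 V < 0.7 V, so it is off. The assumption is consistent.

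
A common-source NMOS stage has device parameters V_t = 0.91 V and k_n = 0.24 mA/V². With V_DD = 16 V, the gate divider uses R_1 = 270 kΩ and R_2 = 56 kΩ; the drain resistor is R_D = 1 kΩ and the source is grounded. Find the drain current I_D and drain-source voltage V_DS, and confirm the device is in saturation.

V_G = V_DD·R_2/(R_1+R_2) = 16×56/326 = 2.75 V. With the source grounded, V_GS = V_G = 2.75 V.
Assume saturation: I_D = (k_n/2)(V_GS − V_t)² = (0.24/2)×(2.75 − 0.91)² = 0.12×1.84² = 0.406 mA.
V_DS = V_DD − I_D·R_D = 16 − 0.406×1 = 15.6 V.
Saturation requires V_DS ≥ V_GS − V_t = 1.84 V; 15.6 ≥ 1.84 ✓.

I_D ≈ 0.41 mA, V_DS ≈ 16 V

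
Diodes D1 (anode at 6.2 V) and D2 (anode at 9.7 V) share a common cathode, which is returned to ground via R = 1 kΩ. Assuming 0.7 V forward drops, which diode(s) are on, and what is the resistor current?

Assume both conduct. Then node N would need to be at both 6.2−0.7 = 5.5 V and 9.7−0.7 = 9 V, which is impossible.
Assume only D2 conducts: V_N = 9.7 − 0.7 = 9 V, so I_R = 9/1 = 9 mA.
Check D1: its anode-to-cathode voltage is 6.2 − 9 = -2.8 V < 0.7 V, so it is off. The assumption is consistent.

Only D2 conducts; I_R ≈ 9 mA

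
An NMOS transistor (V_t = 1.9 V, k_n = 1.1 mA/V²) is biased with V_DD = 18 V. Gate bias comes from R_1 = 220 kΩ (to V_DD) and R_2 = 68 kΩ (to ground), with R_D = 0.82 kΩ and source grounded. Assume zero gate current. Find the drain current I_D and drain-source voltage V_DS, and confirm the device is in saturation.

V_G = V_DD·R_2/(R_1+R_2) = 18×68/288 = 4.25 V. With the source grounded, V_GS = V_G = 4.25 V.
Assume saturation: I_D = (k_n/2)(V_GS − V_t)² = (1.1/2)×(4.25 − 1.9)² = 0.55×2.35² = 3.04 mA.
V_DS = V_DD − I_D·R_D = 18 − 3.04×0.82 = 15.5 V.
Saturation requires V_DS ≥ V_GS − V_t = 2.35 V; 15.5 ≥ 2.35 ✓.

I_D ≈ 3 mA, V_DS ≈ 16 V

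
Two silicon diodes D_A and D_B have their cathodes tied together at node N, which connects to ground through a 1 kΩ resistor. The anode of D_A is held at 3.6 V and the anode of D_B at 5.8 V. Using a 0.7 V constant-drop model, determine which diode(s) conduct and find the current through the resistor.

Only D_B conducts; I_R ≈ 5.1 mA

Assume both conduct. Then node N would need to be at both 3.6−0.7 = 2.9 V and 5.8−0.7 = 5.1 V, which is impossible.
Assume only D_B conducts: V_N = 5.8 − 0.7 = 5.1 V, so I_R = 5.1/1 = 5.1 mA.
Check D_A: its anode-to-cathode voltage is 3.6 − 5.1 = -1.5 V < 0.7 V, so it is off. The assumption is consistent.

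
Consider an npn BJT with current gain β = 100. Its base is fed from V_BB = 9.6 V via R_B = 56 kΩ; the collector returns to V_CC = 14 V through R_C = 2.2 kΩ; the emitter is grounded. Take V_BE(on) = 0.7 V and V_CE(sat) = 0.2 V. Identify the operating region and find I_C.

Assume active: I_B = (9.6 − 0.7)/56 = 0.159 mA, giving I_C = β·I_B = 15.9 mA.
But then V_CE = 14 − 15.9×2.2 = -21 V < V_CE(sat) = 0.2 V — impossible in the active region.
So the transistor is saturated. With V_CE = 0.2 V, I_C = (V_CC − 0.2)/R_C = 13.8/2.2 = 6.27 mA.
Check: β·I_B = 15.9 mA > I_C = 6.27 mA, confirming saturation.

saturation; I_C ≈ 6.3 mA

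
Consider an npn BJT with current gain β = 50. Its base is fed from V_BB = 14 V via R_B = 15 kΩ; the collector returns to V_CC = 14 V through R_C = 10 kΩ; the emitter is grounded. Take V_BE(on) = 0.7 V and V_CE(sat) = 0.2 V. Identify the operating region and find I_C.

saturation; I_C ≈ 1.4 mA

Assume active: I_B = (14 − 0.7)/15 = 0.887 mA, giving I_C = β·I_B = 44.3 mA.
But then V_CE = 14 − 44.3×10 = -429 V < V_CE(sat) = 0.2 V — impossible in the active region.
So the transistor is saturated. With V_CE = 0.2 V, I_C = (V_CC − 0.2)/R_C = 13.8/10 = 1.38 mA.
Check: β·I_B = 44.3 mA > I_C = 1.38 mA, confirming saturation.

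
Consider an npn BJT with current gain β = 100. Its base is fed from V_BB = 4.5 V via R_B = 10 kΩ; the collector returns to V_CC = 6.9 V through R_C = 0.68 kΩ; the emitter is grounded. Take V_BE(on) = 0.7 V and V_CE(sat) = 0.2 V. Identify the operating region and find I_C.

saturation; I_C ≈ 9.9 mA

Assume active: I_B = (4.5 − 0.7)/10 = 0.38 mA, giving I_C = β·I_B = 38 mA.
But then V_CE = 6.9 − 38×0.68 = -18.9 V < V_CE(sat) = 0.2 V — impossible in the active region.
So the transistor is saturated. With V_CE = 0.2 V, I_C = (V_CC − 0.2)/R_C = 6.7/0.68 = 9.85 mA.
Check: β·I_B = 38 mA > I_C = 9.85 mA, confirming saturation.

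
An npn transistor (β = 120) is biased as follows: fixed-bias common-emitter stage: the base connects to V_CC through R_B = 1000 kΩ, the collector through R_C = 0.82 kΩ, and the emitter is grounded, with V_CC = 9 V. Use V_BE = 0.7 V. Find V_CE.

V_CE ≈ 8.2 V

Base loop: V_CC = I_B·R_B + V_BE, so I_B = (9 − 0.7)/1000 kΩ = 0.0083 mA.
In the active region I_C = β·I_B = 120 × 0.0083 = 0.996 mA.
Collector loop: V_CE = V_CC − I_C·R_C = 9 − 0.996×0.82 = 8.18 V.
Since V_CE = 8.18 V > V_CE(sat) ≈ 0.2 V, the transistor is in the active region as assumed.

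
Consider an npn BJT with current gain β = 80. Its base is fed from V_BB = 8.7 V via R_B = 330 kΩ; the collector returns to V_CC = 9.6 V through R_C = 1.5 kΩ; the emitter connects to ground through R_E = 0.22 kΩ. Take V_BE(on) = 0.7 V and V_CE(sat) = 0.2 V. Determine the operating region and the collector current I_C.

active; I_C ≈ 1.8 mA

Assume active. Base-emitter loop: I_B = (V_BB − V_BE)/(R_B + (β+1)R_E) = (8.7 − 0.7)/(330 + 81×0.22) = 0.023 mA.
I_C = β·I_B = 80×0.023 = 1.84 mA.
V_CE = V_CC − I_C·R_C − I_E·R_E = 9.6 − 1.84×1.5 − 1.86×0.22 = 6.43 V > V_CE(sat), so the active-region assumption holds.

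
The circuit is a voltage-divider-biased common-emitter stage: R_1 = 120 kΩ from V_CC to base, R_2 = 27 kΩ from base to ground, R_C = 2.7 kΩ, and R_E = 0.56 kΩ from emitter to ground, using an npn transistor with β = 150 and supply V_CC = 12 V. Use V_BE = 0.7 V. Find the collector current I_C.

Thevenize the base divider: V_Th = V_CC·R_2/(R_1+R_2) = 12×27/147 = 2.2 V, R_Th = R_1‖R_2 = 22 kΩ.
Base-emitter loop: V_Th = I_B·R_Th + V_BE + (β+1)I_B·R_E, so I_B = (2.2 − 0.7) / (22 + 151×0.56) = 0.0141 mA.
I_C = β·I_B = 150×0.0141 = 2.12 mA, and I_E = (β+1)I_B = 2.13 mA.
V_CE = V_CC − I_C·R_C − I_E·R_E = 12 − 2.12×2.7 − 2.13×0.56 = 5.09 V.
V_CE = 5.09 V > 0.2 V confirms active-region operation.

I_C ≈ 2.1 mA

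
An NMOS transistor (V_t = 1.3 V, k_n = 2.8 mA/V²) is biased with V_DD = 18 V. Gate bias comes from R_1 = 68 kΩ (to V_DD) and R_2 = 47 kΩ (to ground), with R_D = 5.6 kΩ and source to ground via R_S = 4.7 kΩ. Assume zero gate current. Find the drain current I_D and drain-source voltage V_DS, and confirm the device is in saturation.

I_D ≈ 1.1 mA, V_DS ≈ 6.7 V

V_G = V_DD·R_2/(R_1+R_2) = 18×47/115 = 7.36 V.
Assume saturation: I_D = (k_n/2)(V_GS − V_t)² with V_GS = V_G − I_D·R_S = 7.36 − 4.7·I_D.
Substituting gives 30.9·I_D² − 80.7·I_D + 51.4 = 0, with roots I_D = 1.1 or 1.51 mA.
The root I_D = 1.51 mA gives V_GS = 0.262 V ≤ V_t, so take I_D = 1.1 mA.
Then V_GS = 2.19 V and V_DS = V_DD − I_D(R_D+R_S) = 18 − 1.1×10.3 = 6.67 V.
Saturation requires V_DS ≥ V_GS − V_t = 0.886 V; 6.67 ≥ 0.886 ✓.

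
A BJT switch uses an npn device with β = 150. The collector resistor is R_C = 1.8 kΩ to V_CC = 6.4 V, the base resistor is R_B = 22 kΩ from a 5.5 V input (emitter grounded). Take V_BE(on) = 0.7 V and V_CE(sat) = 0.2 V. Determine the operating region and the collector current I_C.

saturation; I_C ≈ 3.4 mA

Assume active: I_B = (5.5 − 0.7)/22 = 0.218 mA, giving I_C = β·I_B = 32.7 mA.
But then V_CE = 6.4 − 32.7×1.8 = -52.5 V < V_CE(sat) = 0.2 V — impossible in the active region.
So the transistor is saturated. With V_CE = 0.2 V, I_C = (V_CC − 0.2)/R_C = 6.2/1.8 = 3.44 mA.
Check: β·I_B = 32.7 mA > I_C = 3.44 mA, confirming saturation.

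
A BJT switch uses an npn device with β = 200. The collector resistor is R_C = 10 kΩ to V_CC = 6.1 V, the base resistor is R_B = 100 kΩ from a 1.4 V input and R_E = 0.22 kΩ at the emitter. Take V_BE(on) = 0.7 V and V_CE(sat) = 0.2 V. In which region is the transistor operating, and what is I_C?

Assume active: I_B = (1.4 − 0.7)/(100 + 201×0.22) = 0.00485 mA, I_C = β·I_B = 0.971 mA.
Then V_CE = 6.1 − 0.971×10 − 0.976×0.22 = -3.82 V < 0.2 V — the active assumption fails.
Re-solve with V_CE = 0.2 V. KCL at the emitter: V_E/R_E = (V_BB−0.7−V_E)/R_B + (V_CC−0.2−V_E)/R_C, giving V_E = 0.128 V.
I_C = (V_CC − 0.2 − V_E)/R_C = (5.9 − 0.128)/10 = 0.577 mA.
Check: I_B = (0.7 − 0.128)/100 = 0.00572 mA, and β·I_B = 1.14 mA > I_C, confirming saturation.

saturation; I_C ≈ 0.58 mA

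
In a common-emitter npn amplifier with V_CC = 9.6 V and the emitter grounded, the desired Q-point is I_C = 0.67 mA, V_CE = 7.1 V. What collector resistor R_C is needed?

Collector loop: V_CC = I_C·R_C + V_CE.
R_C = (V_CC − V_CE)/I_C = (9.6 − 7.1)/0.67 = 3.73 kΩ.

R_C ≈ 3.7 kΩ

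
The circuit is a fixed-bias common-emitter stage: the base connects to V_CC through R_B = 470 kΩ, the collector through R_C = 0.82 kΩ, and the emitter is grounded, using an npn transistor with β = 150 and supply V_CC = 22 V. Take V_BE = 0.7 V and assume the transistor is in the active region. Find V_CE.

V_CE ≈ 16 V

Base loop: V_CC = I_B·R_B + V_BE, so I_B = (22 − 0.7)/470 kΩ = 0.0453 mA.
In the active region I_C = β·I_B = 150 × 0.0453 = 6.8 mA.
Collector loop: V_CE = V_CC − I_C·R_C = 22 − 6.8×0.82 = 16.4 V.
Since V_CE = 16.4 V > V_CE(sat) ≈ 0.2 V, the transistor is in the active region as assumed.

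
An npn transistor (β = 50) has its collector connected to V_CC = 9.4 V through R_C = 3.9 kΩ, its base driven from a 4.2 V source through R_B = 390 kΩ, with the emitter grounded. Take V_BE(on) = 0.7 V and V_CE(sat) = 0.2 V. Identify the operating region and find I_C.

Assume active. Base-emitter loop: I_B = (V_BB − V_BE)/R_B = (4.2 − 0.7)/390 = 0.00897 mA.
I_C = β·I_B = 50×0.00897 = 0.449 mA.
V_CE = V_CC − I_C·R_C = 9.4 − 0.449×3.9 = 7.65 V > V_CE(sat), so the active-region assumption holds.

active; I_C ≈ 0.45 mA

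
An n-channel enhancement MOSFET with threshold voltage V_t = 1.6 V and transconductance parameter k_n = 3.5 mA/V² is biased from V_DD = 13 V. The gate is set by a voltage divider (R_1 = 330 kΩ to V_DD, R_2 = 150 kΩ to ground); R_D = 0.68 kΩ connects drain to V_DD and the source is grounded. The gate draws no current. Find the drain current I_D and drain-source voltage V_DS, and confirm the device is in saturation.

V_G = V_DD·R_2/(R_1+R_2) = 13×150/480 = 4.06 V. With the source grounded, V_GS = V_G = 4.06 V.
Assume saturation: I_D = (k_n/2)(V_GS − V_t)² = (3.5/2)×(4.06 − 1.6)² = 1.75×2.46² = 10.6 mA.
V_DS = V_DD − I_D·R_D = 13 − 10.6×0.68 = 5.78 V.
Saturation requires V_DS ≥ V_GS − V_t = 2.46 V; 5.78 ≥ 2.46 ✓.

I_D ≈ 11 mA, V_DS ≈ 5.8 V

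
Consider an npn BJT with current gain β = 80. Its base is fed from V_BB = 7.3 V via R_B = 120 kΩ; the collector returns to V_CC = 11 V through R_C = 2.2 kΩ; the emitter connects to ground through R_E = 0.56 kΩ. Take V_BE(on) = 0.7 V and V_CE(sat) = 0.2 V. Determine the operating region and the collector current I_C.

Assume active. Base-emitter loop: I_B = (V_BB − V_BE)/(R_B + (β+1)R_E) = (7.3 − 0.7)/(120 + 81×0.56) = 0.0399 mA.
I_C = β·I_B = 80×0.0399 = 3.19 mA.
V_CE = V_CC − I_C·R_C − I_E·R_E = 11 − 3.19×2.2 − 3.23×0.56 = 2.16 V > V_CE(sat), so the active-region assumption holds.

active; I_C ≈ 3.2 mA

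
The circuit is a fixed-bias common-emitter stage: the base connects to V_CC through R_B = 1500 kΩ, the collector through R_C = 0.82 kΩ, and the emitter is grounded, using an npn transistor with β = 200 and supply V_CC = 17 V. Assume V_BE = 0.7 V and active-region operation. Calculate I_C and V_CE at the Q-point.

Base loop: V_CC = I_B·R_B + V_BE, so I_B = (17 − 0.7)/1500 kΩ = 0.0109 mA.
In the active region I_C = β·I_B = 200 × 0.0109 = 2.17 mA.
Collector loop: V_CE = V_CC − I_C·R_C = 17 − 2.17×0.82 = 15.2 V.
Since V_CE = 15.2 V > V_CE(sat) ≈ 0.2 V, the transistor is in the active region as assumed.

I_C ≈ 2.2 mA, V_CE ≈ 15 V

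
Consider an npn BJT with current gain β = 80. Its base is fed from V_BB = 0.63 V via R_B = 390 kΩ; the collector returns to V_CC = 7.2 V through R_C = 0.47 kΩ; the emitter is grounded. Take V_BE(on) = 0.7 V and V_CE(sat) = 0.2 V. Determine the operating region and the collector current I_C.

V_BB = 0.63 V ≤ V_BE(on) = 0.7 V, so the base-emitter junction is not forward biased.
The transistor is in cutoff: I_B = I_C = 0.

cutoff; I_C ≈ 0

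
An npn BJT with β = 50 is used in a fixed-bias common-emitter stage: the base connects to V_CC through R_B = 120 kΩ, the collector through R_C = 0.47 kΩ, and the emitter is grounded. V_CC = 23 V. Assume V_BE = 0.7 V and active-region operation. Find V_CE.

Base loop: V_CC = I_B·R_B + V_BE, so I_B = (23 − 0.7)/120 kΩ = 0.186 mA.
In the active region I_C = β·I_B = 50 × 0.186 = 9.29 mA.
Collector loop: V_CE = V_CC − I_C·R_C = 23 − 9.29×0.47 = 18.6 V.
Since V_CE = 18.6 V > V_CE(sat) ≈ 0.2 V, the transistor is in the active region as assumed.

V_CE ≈ 19 V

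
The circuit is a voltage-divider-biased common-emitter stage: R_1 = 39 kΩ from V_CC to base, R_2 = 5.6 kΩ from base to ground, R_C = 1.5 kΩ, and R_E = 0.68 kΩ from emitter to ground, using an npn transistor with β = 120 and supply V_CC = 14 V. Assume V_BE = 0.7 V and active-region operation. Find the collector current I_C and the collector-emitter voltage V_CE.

I_C ≈ 1.5 mA, V_CE ≈ 11 V

Thevenize the base divider: V_Th = V_CC·R_2/(R_1+R_2) = 14×5.6/44.6 = 1.76 V, R_Th = R_1‖R_2 = 4.9 kΩ.
Base-emitter loop: V_Th = I_B·R_Th + V_BE + (β+1)I_B·R_E, so I_B = (1.76 − 0.7) / (4.9 + 121×0.68) = 0.0121 mA.
I_C = β·I_B = 120×0.0121 = 1.46 mA, and I_E = (β+1)I_B = 1.47 mA.
V_CE = V_CC − I_C·R_C − I_E·R_E = 14 − 1.46×1.5 − 1.47×0.68 = 10.8 V.
V_CE = 10.8 V > 0.2 V confirms active-region operation.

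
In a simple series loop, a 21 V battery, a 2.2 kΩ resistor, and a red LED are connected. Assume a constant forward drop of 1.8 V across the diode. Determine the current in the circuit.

I ≈ 8.7 mA

KVL around the loop: 21 = V_D + I·R = 1.8 + I × 2.2 kΩ.
So I = (21 − 1.8) / 2.2 kΩ = 19.2 / 2.2 = 8.73 mA.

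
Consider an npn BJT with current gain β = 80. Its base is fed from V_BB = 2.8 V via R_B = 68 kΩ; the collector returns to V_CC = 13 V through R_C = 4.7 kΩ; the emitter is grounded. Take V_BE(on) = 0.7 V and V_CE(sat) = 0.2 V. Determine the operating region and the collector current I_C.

active; I_C ≈ 2.5 mA

Assume active. Base-emitter loop: I_B = (V_BB − V_BE)/R_B = (2.8 − 0.7)/68 = 0.0309 mA.
I_C = β·I_B = 80×0.0309 = 2.47 mA.
V_CE = V_CC − I_C·R_C = 13 − 2.47×4.7 = 1.39 V > V_CE(sat), so the active-region assumption holds.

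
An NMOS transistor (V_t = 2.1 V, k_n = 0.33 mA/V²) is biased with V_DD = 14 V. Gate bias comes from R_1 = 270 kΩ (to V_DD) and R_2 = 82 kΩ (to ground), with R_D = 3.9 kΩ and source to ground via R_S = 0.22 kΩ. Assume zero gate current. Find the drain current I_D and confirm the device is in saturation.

V_G = V_DD·R_2/(R_1+R_2) = 14×82/352 = 3.26 V.
Assume saturation: I_D = (k_n/2)(V_GS − V_t)² with V_GS = V_G − I_D·R_S = 3.26 − 0.22·I_D.
Substituting gives 0.00799·I_D² − 1.08·I_D + 0.223 = 0, with roots I_D = 0.206 or 136 mA.
The root I_D = 136 mA gives V_GS = -26.6 V ≤ V_t, so take I_D = 0.206 mA.
Then V_GS = 3.22 V and V_DS = V_DD − I_D(R_D+R_S) = 14 − 0.206×4.12 = 13.2 V.
Saturation requires V_DS ≥ V_GS − V_t = 1.12 V; 13.2 ≥ 1.12 ✓.

I_D ≈ 0.21 mA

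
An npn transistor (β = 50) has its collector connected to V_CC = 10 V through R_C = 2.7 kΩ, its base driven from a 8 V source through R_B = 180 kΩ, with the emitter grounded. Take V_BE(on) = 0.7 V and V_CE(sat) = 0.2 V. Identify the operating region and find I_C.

active; I_C ≈ 2 mA

Assume active. Base-emitter loop: I_B = (V_BB − V_BE)/R_B = (8 − 0.7)/180 = 0.0406 mA.
I_C = β·I_B = 50×0.0406 = 2.03 mA.
V_CE = V_CC − I_C·R_C = 10 − 2.03×2.7 = 4.52 V > V_CE(sat), so the active-region assumption holds.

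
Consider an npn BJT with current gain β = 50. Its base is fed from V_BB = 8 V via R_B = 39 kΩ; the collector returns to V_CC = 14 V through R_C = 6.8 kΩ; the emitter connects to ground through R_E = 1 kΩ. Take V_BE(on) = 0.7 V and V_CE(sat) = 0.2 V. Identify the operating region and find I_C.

saturation; I_C ≈ 1.8 mA

Assume active: I_B = (8 − 0.7)/(39 + 51×1) = 0.0811 mA, I_C = β·I_B = 4.06 mA.
Then V_CE = 14 − 4.06×6.8 − 4.14×1 = -17.7 V < 0.2 V — the active assumption fails.
Re-solve with V_CE = 0.2 V. KCL at the emitter: V_E/R_E = (V_BB−0.7−V_E)/R_B + (V_CC−0.2−V_E)/R_C, giving V_E = 1.89 V.
I_C = (V_CC − 0.2 − V_E)/R_C = (13.8 − 1.89)/6.8 = 1.75 mA.
Check: I_B = (7.3 − 1.89)/39 = 0.139 mA, and β·I_B = 6.94 mA > I_C, confirming saturation.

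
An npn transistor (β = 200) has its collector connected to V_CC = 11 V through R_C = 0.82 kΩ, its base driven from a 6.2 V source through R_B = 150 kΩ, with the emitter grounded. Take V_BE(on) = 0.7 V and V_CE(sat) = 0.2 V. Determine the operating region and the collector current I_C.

active; I_C ≈ 7.3 mA

Assume active. Base-emitter loop: I_B = (V_BB − V_BE)/R_B = (6.2 − 0.7)/150 = 0.0367 mA.
I_C = β·I_B = 200×0.0367 = 7.33 mA.
V_CE = V_CC − I_C·R_C = 11 − 7.33×0.82 = 4.99 V > V_CE(sat), so the active-region assumption holds.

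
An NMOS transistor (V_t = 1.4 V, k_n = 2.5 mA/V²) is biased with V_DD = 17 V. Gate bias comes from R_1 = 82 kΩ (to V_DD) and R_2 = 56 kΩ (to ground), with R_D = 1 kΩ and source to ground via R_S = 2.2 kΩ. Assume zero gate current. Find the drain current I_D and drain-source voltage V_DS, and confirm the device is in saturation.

I_D ≈ 1.9 mA, V_DS ≈ 11 V

V_G = V_DD·R_2/(R_1+R_2) = 17×56/138 = 6.9 V.
Assume saturation: I_D = (k_n/2)(V_GS − V_t)² with V_GS = V_G − I_D·R_S = 6.9 − 2.2·I_D.
Substituting gives 6.05·I_D² − 31.2·I_D + 37.8 = 0, with roots I_D = 1.93 or 3.23 mA.
The root I_D = 3.23 mA gives V_GS = -0.207 V ≤ V_t, so take I_D = 1.93 mA.
Then V_GS = 2.64 V and V_DS = V_DD − I_D(R_D+R_S) = 17 − 1.93×3.2 = 10.8 V.
Saturation requires V_DS ≥ V_GS − V_t = 1.24 V; 10.8 ≥ 1.24 ✓.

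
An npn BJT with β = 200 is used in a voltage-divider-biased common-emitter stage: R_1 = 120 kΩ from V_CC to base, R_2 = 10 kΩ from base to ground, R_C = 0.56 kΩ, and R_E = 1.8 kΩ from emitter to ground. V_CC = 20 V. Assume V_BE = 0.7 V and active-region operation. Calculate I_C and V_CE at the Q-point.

Thevenize the base divider: V_Th = V_CC·R_2/(R_1+R_2) = 20×10/130 = 1.54 V, R_Th = R_1‖R_2 = 9.23 kΩ.
Base-emitter loop: V_Th = I_B·R_Th + V_BE + (β+1)I_B·R_E, so I_B = (1.54 − 0.7) / (9.23 + 201×1.8) = 0.00226 mA.
I_C = β·I_B = 200×0.00226 = 0.452 mA, and I_E = (β+1)I_B = 0.454 mA.
V_CE = V_CC − I_C·R_C − I_E·R_E = 20 − 0.452×0.56 − 0.454×1.8 = 18.9 V.
V_CE = 18.9 V > 0.2 V confirms active-region operation.

I_C ≈ 0.45 mA, V_CE ≈ 19 V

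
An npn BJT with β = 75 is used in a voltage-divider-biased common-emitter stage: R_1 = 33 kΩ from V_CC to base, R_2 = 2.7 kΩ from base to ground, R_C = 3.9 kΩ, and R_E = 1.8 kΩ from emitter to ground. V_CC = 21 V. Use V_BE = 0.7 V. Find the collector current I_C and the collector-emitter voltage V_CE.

Thevenize the base divider: V_Th = V_CC·R_2/(R_1+R_2) = 21×2.7/35.7 = 1.59 V, R_Th = R_1‖R_2 = 2.5 kΩ.
Base-emitter loop: V_Th = I_B·R_Th + V_BE + (β+1)I_B·R_E, so I_B = (1.59 − 0.7) / (2.5 + 76×1.8) = 0.00638 mA.
I_C = β·I_B = 75×0.00638 = 0.478 mA, and I_E = (β+1)I_B = 0.485 mA.
V_CE = V_CC − I_C·R_C − I_E·R_E = 21 − 0.478×3.9 − 0.485×1.8 = 18.3 V.
V_CE = 18.3 V > 0.2 V confirms active-region operation.

I_C ≈ 0.48 mA, V_CE ≈ 18 V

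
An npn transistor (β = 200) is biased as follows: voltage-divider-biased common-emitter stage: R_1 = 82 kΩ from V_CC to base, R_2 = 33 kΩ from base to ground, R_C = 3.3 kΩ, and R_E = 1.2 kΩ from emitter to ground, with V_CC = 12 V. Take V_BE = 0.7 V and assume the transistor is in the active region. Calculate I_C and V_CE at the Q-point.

I_C ≈ 2.1 mA, V_CE ≈ 2.7 V

Thevenize the base divider: V_Th = V_CC·R_2/(R_1+R_2) = 12×33/115 = 3.44 V, R_Th = R_1‖R_2 = 23.5 kΩ.
Base-emitter loop: V_Th = I_B·R_Th + V_BE + (β+1)I_B·R_E, so I_B = (3.44 − 0.7) / (23.5 + 201×1.2) = 0.0104 mA.
I_C = β·I_B = 200×0.0104 = 2.07 mA, and I_E = (β+1)I_B = 2.08 mA.
V_CE = V_CC − I_C·R_C − I_E·R_E = 12 − 2.07×3.3 − 2.08×1.2 = 2.66 V.
V_CE = 2.66 V > 0.2 V confirms active-region operation.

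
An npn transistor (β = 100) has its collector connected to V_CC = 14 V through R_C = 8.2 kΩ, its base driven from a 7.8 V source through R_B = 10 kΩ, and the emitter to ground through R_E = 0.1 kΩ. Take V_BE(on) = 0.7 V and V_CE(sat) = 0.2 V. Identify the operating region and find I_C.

Assume active: I_B = (7.8 − 0.7)/(10 + 101×0.1) = 0.353 mA, I_C = β·I_B = 35.3 mA.
Then V_CE = 14 − 35.3×8.2 − 35.7×0.1 = -279 V < 0.2 V — the active assumption fails.
Re-solve with V_CE = 0.2 V. KCL at the emitter: V_E/R_E = (V_BB−0.7−V_E)/R_B + (V_CC−0.2−V_E)/R_C, giving V_E = 0.234 V.
I_C = (V_CC − 0.2 − V_E)/R_C = (13.8 − 0.234)/8.2 = 1.65 mA.
Check: I_B = (7.1 − 0.234)/10 = 0.687 mA, and β·I_B = 68.7 mA > I_C, confirming saturation.

saturation; I_C ≈ 1.7 mA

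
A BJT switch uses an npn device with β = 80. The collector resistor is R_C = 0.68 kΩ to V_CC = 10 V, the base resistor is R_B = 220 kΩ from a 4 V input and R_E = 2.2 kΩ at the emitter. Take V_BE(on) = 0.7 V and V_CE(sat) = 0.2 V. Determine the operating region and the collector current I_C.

active; I_C ≈ 0.66 mA

Assume active. Base-emitter loop: I_B = (V_BB − V_BE)/(R_B + (β+1)R_E) = (4 − 0.7)/(220 + 81×2.2) = 0.00829 mA.
I_C = β·I_B = 80×0.00829 = 0.663 mA.
V_CE = V_CC − I_C·R_C − I_E·R_E = 10 − 0.663×0.68 − 0.671×2.2 = 8.07 V > V_CE(sat), so the active-region assumption holds.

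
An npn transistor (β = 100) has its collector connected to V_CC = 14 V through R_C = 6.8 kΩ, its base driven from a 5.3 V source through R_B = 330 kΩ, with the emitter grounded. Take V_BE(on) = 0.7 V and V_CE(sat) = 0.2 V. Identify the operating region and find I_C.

Assume active. Base-emitter loop: I_B = (V_BB − V_BE)/R_B = (5.3 − 0.7)/330 = 0.0139 mA.
I_C = β·I_B = 100×0.0139 = 1.39 mA.
V_CE = V_CC − I_C·R_C = 14 − 1.39×6.8 = 4.52 V > V_CE(sat), so the active-region assumption holds.

active; I_C ≈ 1.4 mA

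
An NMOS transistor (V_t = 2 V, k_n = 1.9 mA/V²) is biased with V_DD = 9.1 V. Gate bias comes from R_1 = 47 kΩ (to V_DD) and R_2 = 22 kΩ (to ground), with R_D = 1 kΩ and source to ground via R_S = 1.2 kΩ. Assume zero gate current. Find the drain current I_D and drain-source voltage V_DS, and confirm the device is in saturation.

I_D ≈ 0.29 mA, V_DS ≈ 8.5 V

V_G = V_DD·R_2/(R_1+R_2) = 9.1×22/69 = 2.9 V.
Assume saturation: I_D = (k_n/2)(V_GS − V_t)² with V_GS = V_G − I_D·R_S = 2.9 − 1.2·I_D.
Substituting gives 1.37·I_D² − 3.06·I_D + 0.772 = 0, with roots I_D = 0.29 or 1.94 mA.
The root I_D = 1.94 mA gives V_GS = 0.57 V ≤ V_t, so take I_D = 0.29 mA.
Then V_GS = 2.55 V and V_DS = V_DD − I_D(R_D+R_S) = 9.1 − 0.29×2.2 = 8.46 V.
Saturation requires V_DS ≥ V_GS − V_t = 0.553 V; 8.46 ≥ 0.553 ✓.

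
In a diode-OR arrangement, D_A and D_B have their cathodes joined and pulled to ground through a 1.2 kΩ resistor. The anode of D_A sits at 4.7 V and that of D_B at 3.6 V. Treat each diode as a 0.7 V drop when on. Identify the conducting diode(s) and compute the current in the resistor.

Assume both conduct. Then node N would need to be at both 4.7−0.7 = 4 V and 3.6−0.7 = 2.9 V, which is impossible.
Assume only D_A conducts: V_N = 4.7 − 0.7 = 4 V, so I_R = 4/1.2 = 3.33 mA.
Check D_B: its anode-to-cathode voltage is 3.6 − 4 = -0.4 V < 0.7 V, so it is off. The assumption is consistent.

Only D_A conducts; I_R ≈ 3.3 mA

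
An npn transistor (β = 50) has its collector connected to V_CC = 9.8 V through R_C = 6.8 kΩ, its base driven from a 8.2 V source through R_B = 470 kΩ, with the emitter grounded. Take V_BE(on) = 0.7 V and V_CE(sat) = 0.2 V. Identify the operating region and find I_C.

active; I_C ≈ 0.8 mA

Assume active. Base-emitter loop: I_B = (V_BB − V_BE)/R_B = (8.2 − 0.7)/470 = 0.016 mA.
I_C = β·I_B = 50×0.016 = 0.798 mA.
V_CE = V_CC − I_C·R_C = 9.8 − 0.798×6.8 = 4.37 V > V_CE(sat), so the active-region assumption holds.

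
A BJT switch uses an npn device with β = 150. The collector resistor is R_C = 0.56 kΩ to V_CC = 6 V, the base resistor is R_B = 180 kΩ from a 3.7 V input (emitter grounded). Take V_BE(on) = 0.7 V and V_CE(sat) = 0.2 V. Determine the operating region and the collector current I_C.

Assume active. Base-emitter loop: I_B = (V_BB − V_BE)/R_B = (3.7 − 0.7)/180 = 0.0167 mA.
I_C = β·I_B = 150×0.0167 = 2.5 mA.
V_CE = V_CC − I_C·R_C = 6 − 2.5×0.56 = 4.6 V > V_CE(sat), so the active-region assumption holds.

active; I_C ≈ 2.5 mA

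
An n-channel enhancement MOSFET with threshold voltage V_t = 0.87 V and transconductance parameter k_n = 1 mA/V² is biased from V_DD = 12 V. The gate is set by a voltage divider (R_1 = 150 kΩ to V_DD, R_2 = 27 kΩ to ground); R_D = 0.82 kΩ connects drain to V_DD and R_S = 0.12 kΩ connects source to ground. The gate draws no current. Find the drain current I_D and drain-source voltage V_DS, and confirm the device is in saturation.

V_G = V_DD·R_2/(R_1+R_2) = 12×27/177 = 1.83 V.
Assume saturation: I_D = (k_n/2)(V_GS − V_t)² with V_GS = V_G − I_D·R_S = 1.83 − 0.12·I_D.
Substituting gives 0.0072·I_D² − 1.12·I_D + 0.461 = 0, with roots I_D = 0.415 or 154 mA.
The root I_D = 154 mA gives V_GS = -16.7 V ≤ V_t, so take I_D = 0.415 mA.
Then V_GS = 1.78 V and V_DS = V_DD − I_D(R_D+R_S) = 12 − 0.415×0.94 = 11.6 V.
Saturation requires V_DS ≥ V_GS − V_t = 0.911 V; 11.6 ≥ 0.911 ✓.

I_D ≈ 0.41 mA, V_DS ≈ 12 V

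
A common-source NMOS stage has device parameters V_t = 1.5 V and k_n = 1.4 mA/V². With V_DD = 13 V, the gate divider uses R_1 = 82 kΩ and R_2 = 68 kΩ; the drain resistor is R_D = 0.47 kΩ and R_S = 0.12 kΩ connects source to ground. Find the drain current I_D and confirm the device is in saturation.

I_D ≈ 8.2 mA

V_G = V_DD·R_2/(R_1+R_2) = 13×68/150 = 5.89 V.
Assume saturation: I_D = (k_n/2)(V_GS − V_t)² with V_GS = V_G − I_D·R_S = 5.89 − 0.12·I_D.
Substituting gives 0.0101·I_D² − 1.74·I_D + 13.5 = 0, with roots I_D = 8.16 or 164 mA.
The root I_D = 164 mA gives V_GS = -13.8 V ≤ V_t, so take I_D = 8.16 mA.
Then V_GS = 4.91 V and V_DS = V_DD − I_D(R_D+R_S) = 13 − 8.16×0.59 = 8.19 V.
Saturation requires V_DS ≥ V_GS − V_t = 3.41 V; 8.19 ≥ 3.41 ✓.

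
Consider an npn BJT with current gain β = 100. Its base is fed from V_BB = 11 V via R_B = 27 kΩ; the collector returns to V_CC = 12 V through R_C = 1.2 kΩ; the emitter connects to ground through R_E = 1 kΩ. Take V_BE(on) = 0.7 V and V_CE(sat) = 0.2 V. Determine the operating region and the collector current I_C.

Assume active: I_B = (11 − 0.7)/(27 + 101×1) = 0.0805 mA, I_C = β·I_B = 8.05 mA.
Then V_CE = 12 − 8.05×1.2 − 8.13×1 = -5.78 V < 0.2 V — the active assumption fails.
Re-solve with V_CE = 0.2 V. KCL at the emitter: V_E/R_E = (V_BB−0.7−V_E)/R_B + (V_CC−0.2−V_E)/R_C, giving V_E = 5.46 V.
I_C = (V_CC − 0.2 − V_E)/R_C = (11.8 − 5.46)/1.2 = 5.28 mA.
Check: I_B = (10.3 − 5.46)/27 = 0.179 mA, and β·I_B = 17.9 mA > I_C, confirming saturation.

saturation; I_C ≈ 5.3 mA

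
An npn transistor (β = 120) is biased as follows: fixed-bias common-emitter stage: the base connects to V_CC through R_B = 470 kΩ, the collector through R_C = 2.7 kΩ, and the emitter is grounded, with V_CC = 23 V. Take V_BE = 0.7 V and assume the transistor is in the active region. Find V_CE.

V_CE ≈ 7.6 V

Base loop: V_CC = I_B·R_B + V_BE, so I_B = (23 − 0.7)/470 kΩ = 0.0474 mA.
In the active region I_C = β·I_B = 120 × 0.0474 = 5.69 mA.
Collector loop: V_CE = V_CC − I_C·R_C = 23 − 5.69×2.7 = 7.63 V.
Since V_CE = 7.63 V > V_CE(sat) ≈ 0.2 V, the transistor is in the active region as assumed.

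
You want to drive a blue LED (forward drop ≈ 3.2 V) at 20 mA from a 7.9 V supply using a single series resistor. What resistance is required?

The resistor drops V_S − V_D = 7.9 − 3.2 = 4.7 V at 20 mA.
R = 4.7 V / 20 mA = 0.235 kΩ.

R ≈ 0.24 kΩ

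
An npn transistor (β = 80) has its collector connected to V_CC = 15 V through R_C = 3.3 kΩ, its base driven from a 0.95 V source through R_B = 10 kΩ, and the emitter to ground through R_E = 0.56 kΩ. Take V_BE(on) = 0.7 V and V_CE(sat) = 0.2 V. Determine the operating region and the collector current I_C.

active; I_C ≈ 0.36 mA

Assume active. Base-emitter loop: I_B = (V_BB − V_BE)/(R_B + (β+1)R_E) = (0.95 − 0.7)/(10 + 81×0.56) = 0.00452 mA.
I_C = β·I_B = 80×0.00452 = 0.361 mA.
V_CE = V_CC − I_C·R_C − I_E·R_E = 15 − 0.361×3.3 − 0.366×0.56 = 13.6 V > V_CE(sat), so the active-region assumption holds.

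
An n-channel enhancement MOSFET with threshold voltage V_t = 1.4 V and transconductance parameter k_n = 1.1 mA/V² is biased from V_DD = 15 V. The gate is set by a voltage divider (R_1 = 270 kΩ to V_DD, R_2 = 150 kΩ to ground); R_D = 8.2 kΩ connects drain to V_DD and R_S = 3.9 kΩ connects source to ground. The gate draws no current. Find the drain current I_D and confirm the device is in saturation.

V_G = V_DD·R_2/(R_1+R_2) = 15×150/420 = 5.36 V.
Assume saturation: I_D = (k_n/2)(V_GS − V_t)² with V_GS = V_G − I_D·R_S = 5.36 − 3.9·I_D.
Substituting gives 8.37·I_D² − 18·I_D + 8.61 = 0, with roots I_D = 0.721 or 1.43 mA.
The root I_D = 1.43 mA gives V_GS = -0.211 V ≤ V_t, so take I_D = 0.721 mA.
Then V_GS = 2.54 V and V_DS = V_DD − I_D(R_D+R_S) = 15 − 0.721×12.1 = 6.28 V.
Saturation requires V_DS ≥ V_GS − V_t = 1.14 V; 6.28 ≥ 1.14 ✓.

I_D ≈ 0.72 mA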